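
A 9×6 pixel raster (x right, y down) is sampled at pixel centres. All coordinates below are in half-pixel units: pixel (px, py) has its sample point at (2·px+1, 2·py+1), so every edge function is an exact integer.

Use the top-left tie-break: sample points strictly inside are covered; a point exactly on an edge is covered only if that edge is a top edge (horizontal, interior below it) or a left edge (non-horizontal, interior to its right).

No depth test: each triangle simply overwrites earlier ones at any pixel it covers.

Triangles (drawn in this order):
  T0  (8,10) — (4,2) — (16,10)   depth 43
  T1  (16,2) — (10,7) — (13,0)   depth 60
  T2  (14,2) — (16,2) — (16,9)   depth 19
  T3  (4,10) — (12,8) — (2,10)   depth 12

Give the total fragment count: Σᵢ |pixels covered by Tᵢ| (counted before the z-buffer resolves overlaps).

T0:
  2·area = 64
  edge (8, 10)→(4, 2): d=(-4,-8) top-left  bias=+0
  edge (4, 2)→(16, 10): d=(12,8) right/bottom  bias=-1
  edge (16, 10)→(8, 10): d=(-8,0) right/bottom  bias=-1
    (2,1)@(5, 3): e=[4,4,56] → █
    (3,1)@(7, 3): e=[20,-12,56] → ·
    (2,2)@(5, 5): e=[-4,28,40] → ·
    (3,2)@(7, 5): e=[12,12,40] → █
    (4,2)@(9, 5): e=[28,-4,40] → ·
    (3,3)@(7, 7): e=[4,36,24] → █
    (4,3)@(9, 7): e=[20,20,24] → █
    (5,3)@(11, 7): e=[36,4,24] → █
    (6,3)@(13, 7): e=[52,-12,24] → ·
    (3,4)@(7, 9): e=[-4,60,8] → ·
    (4,4)@(9, 9): e=[12,44,8] → █
    (6,4)@(13, 9): e=[44,12,8] → █
  covered (8 px):
    · · · · · · · · ·
    · · █ · · · · · ·
    · · · █ · · · · ·
    · · · █ █ █ · · ·
    · · · · █ █ █ · ·
    · · · · · · · · ·
T1:
  2·area = 27
  edge (16, 2)→(10, 7): d=(-6,5) right/bottom  bias=-1
  edge (10, 7)→(13, 0): d=(3,-7) top-left  bias=+0
  edge (13, 0)→(16, 2): d=(3,2) right/bottom  bias=-1
    (6,0)@(13, 1): e=[21,3,3] → █
    (7,0)@(15, 1): e=[11,17,-1] → ·
    (6,1)@(13, 3): e=[9,9,9] → █
    (7,1)@(15, 3): e=[-1,23,5] → ·
    (5,2)@(11, 5): e=[7,1,19] → █
    (6,2)@(13, 5): e=[-3,15,15] → ·
    (5,3)@(11, 7): e=[-5,7,25] → ·
  covered (3 px):
    · · · · · · █ · ·
    · · · · · · █ · ·
    · · · · · █ · · ·
    · · · · · · · · ·
    · · · · · · · · ·
    · · · · · · · · ·
T2:
  2·area = 14
  edge (14, 2)→(16, 2): d=(2,0) top-left  bias=+0
  edge (16, 2)→(16, 9): d=(0,7) right/bottom  bias=-1
  edge (16, 9)→(14, 2): d=(-2,-7) top-left  bias=+0
    (7,1)@(15, 3): e=[2,7,5] → █
    (8,1)@(17, 3): e=[2,-7,19] → ·
    (7,2)@(15, 5): e=[6,7,1] → █
    (8,2)@(17, 5): e=[6,-7,15] → ·
    (7,3)@(15, 7): e=[10,7,-3] → ·
  covered (2 px):
    · · · · · · · · ·
    · · · · · · · █ ·
    · · · · · · · █ ·
    · · · · · · · · ·
    · · · · · · · · ·
    · · · · · · · · ·
T3:
  2·area = 4  (B↔C swapped to make it positive)
  edge (4, 10)→(2, 10): d=(-2,0) right/bottom  bias=-1
  edge (2, 10)→(12, 8): d=(10,-2) top-left  bias=+0
  edge (12, 8)→(4, 10): d=(-8,2) right/bottom  bias=-1
    (8,3)@(17, 7): e=[6,0,-2] → ·  [on edge]
    (3,4)@(7, 9): e=[2,0,2] → █  [on edge]
    (4,4)@(9, 9): e=[2,4,-2] → ·
    (3,5)@(7, 11): e=[-2,20,-14] → ·
  covered (1 px):
    · · · · · · · · ·
    · · · · · · · · ·
    · · · · · · · · ·
    · · · · · · · · ·
    · · · █ · · · · ·
    · · · · · · · · ·

Final: 14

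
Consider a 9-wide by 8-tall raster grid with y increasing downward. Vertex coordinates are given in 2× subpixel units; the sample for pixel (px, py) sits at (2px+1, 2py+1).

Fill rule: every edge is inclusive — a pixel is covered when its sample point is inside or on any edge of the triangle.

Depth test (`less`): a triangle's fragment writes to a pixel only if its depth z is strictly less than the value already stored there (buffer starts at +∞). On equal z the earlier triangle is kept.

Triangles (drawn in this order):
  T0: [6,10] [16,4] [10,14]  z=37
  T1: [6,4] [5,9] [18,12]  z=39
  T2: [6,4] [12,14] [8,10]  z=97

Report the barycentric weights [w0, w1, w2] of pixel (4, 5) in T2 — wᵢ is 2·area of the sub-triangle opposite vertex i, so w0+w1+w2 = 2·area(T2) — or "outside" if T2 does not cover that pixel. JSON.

T0:
  2·area = 64
  edge (6, 10)→(16, 4): d=(10,-6) inclusive
  edge (16, 4)→(10, 14): d=(-6,10) inclusive
  edge (10, 14)→(6, 10): d=(-4,-4) inclusive
    (0,2)@(1, 5): e=[-80,144,0] → ·  [on edge]
    (7,2)@(15, 5): e=[4,4,56] → #
    (8,2)@(17, 5): e=[16,-16,64] → ·
    (1,3)@(3, 7): e=[-48,112,0] → ·  [on edge]
    (5,3)@(11, 7): e=[0,32,32] → #  [on edge]
    (6,3)@(13, 7): e=[12,12,40] → #
    (7,3)@(15, 7): e=[24,-8,48] → ·
    (2,4)@(5, 9): e=[-16,80,0] → ·  [on edge]
    (4,4)@(9, 9): e=[8,40,16] → #
    (6,4)@(13, 9): e=[32,0,32] → #  [on edge]
    (7,4)@(15, 9): e=[44,-20,40] → ·
    (3,5)@(7, 11): e=[16,48,0] → #  [on edge]
    (0,6)@(1, 13): e=[0,96,-32] → ·  [on edge]
    (4,6)@(9, 13): e=[48,16,0] → #  [on edge]
    (5,7)@(11, 15): e=[80,-16,0] → ·  [on edge]
  covered (10 px):
    · · · · · · · · ·
    · · · · · · · · ·
    · · · · · · · # ·
    · · · · · # # · ·
    · · · · # # # · ·
    · · · # # # · · ·
    · · · · # · · · ·
    · · · · · · · · ·
T1:
  2·area = 68  (B↔C swapped to make it positive)
  edge (6, 4)→(18, 12): d=(12,8) inclusive
  edge (18, 12)→(5, 9): d=(-13,-3) inclusive
  edge (5, 9)→(6, 4): d=(1,-5) inclusive
    (3,2)@(7, 5): e=[4,58,6] → #
    (4,2)@(9, 5): e=[-12,64,16] → ·
    (3,3)@(7, 7): e=[28,32,8] → #
    (4,3)@(9, 7): e=[12,38,18] → #
    (5,3)@(11, 7): e=[-4,44,28] → ·
    (2,4)@(5, 9): e=[68,0,0] → #  [on edge]
    (5,4)@(11, 9): e=[20,18,30] → #
    (6,4)@(13, 9): e=[4,24,40] → #
    (7,4)@(15, 9): e=[-12,30,50] → ·
    (2,5)@(5, 11): e=[92,-26,2] → ·
    (3,5)@(7, 11): e=[76,-20,12] → ·
    (4,5)@(9, 11): e=[60,-14,22] → ·
  covered (9 px):
    · · · · · · · · ·
    · · · · · · · · ·
    · · · # · · · · ·
    · · · # # · · · ·
    · · # # # # # · ·
    · · · · · · · # ·
    · · · · · · · · ·
    · · · · · · · · ·
T2:
  2·area = 16
  edge (6, 4)→(12, 14): d=(6,10) inclusive
  edge (12, 14)→(8, 10): d=(-4,-4) inclusive
  edge (8, 10)→(6, 4): d=(-2,-6) inclusive
    (2,0)@(5, 1): e=[-8,24,0] → ·  [on edge]
    (0,1)@(1, 3): e=[44,0,-28] → ·  [on edge]
    (1,2)@(3, 5): e=[36,0,-20] → ·  [on edge]
    (2,3)@(5, 7): e=[28,0,-12] → ·  [on edge]
    (3,3)@(7, 7): e=[8,8,0] → #  [on edge]
    (4,3)@(9, 7): e=[-12,16,12] → ·
    (3,4)@(7, 9): e=[20,0,-4] → ·  [on edge]
    (4,4)@(9, 9): e=[0,8,8] → #  [on edge]
    (5,4)@(11, 9): e=[-20,16,20] → ·
    (4,5)@(9, 11): e=[12,0,4] → #  [on edge]
    (5,5)@(11, 11): e=[-8,8,16] → ·
    (4,6)@(9, 13): e=[24,-8,0] → ·  [on edge]
    (5,6)@(11, 13): e=[4,0,12] → #  [on edge]
    (6,7)@(13, 15): e=[-4,0,20] → ·  [on edge]
  covered (4 px):
    · · · · · · · · ·
    · · · · · · · · ·
    · · · · · · · · ·
    · · · # · · · · ·
    · · · · # · · · ·
    · · · · # · · · ·
    · · · · · # · · ·
    · · · · · · · · ·

Final: [0,4,12]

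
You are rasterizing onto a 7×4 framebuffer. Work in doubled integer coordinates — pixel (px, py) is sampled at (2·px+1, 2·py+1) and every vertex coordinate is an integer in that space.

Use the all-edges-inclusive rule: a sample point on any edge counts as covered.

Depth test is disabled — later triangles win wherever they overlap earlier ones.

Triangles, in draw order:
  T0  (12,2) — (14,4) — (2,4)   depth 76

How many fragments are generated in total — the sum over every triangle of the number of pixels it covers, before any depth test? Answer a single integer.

T0:
  2·area = 24
  edge (12, 2)→(14, 4): d=(2,2) inclusive
  edge (14, 4)→(2, 4): d=(-12,0) inclusive
  edge (2, 4)→(12, 2): d=(10,-2) inclusive
    (5,0)@(11, 1): e=[0,36,-12] → ·  [on edge]
    (3,1)@(7, 3): e=[12,12,0] → #  [on edge]
    (4,1)@(9, 3): e=[8,12,4] → #
    (5,1)@(11, 3): e=[4,12,8] → #
    (6,1)@(13, 3): e=[0,12,12] → #  [on edge]
    (3,2)@(7, 5): e=[16,-12,20] → ·
    (4,2)@(9, 5): e=[12,-12,24] → ·
    (5,2)@(11, 5): e=[8,-12,28] → ·
    (6,2)@(13, 5): e=[4,-12,32] → ·
  covered (4 px):
    · · · · · · ·
    · · · # # # #
    · · · · · · ·
    · · · · · · ·

Result: 4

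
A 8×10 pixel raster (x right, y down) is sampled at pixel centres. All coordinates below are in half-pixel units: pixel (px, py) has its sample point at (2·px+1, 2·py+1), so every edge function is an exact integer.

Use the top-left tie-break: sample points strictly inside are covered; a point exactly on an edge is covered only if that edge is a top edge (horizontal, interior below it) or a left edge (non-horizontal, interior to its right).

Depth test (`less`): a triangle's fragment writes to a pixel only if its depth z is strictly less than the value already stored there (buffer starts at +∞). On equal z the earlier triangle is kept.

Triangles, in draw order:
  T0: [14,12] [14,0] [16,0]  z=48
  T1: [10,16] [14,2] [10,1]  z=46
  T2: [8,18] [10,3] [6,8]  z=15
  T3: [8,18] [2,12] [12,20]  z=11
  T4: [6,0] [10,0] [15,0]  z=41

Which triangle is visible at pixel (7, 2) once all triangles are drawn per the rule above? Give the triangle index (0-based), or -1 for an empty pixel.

T0:
  2·area = 24
  edge (14, 12)→(14, 0): d=(0,-12) top-left  bias=+0
  edge (14, 0)→(16, 0): d=(2,0) top-left  bias=+0
  edge (16, 0)→(14, 12): d=(-2,12) right/bottom  bias=-1
    (7,0)@(15, 1): e=[12,2,10] → █
    (7,1)@(15, 3): e=[12,6,6] → █
    (7,2)@(15, 5): e=[12,10,2] → █
    (7,3)@(15, 7): e=[12,14,-2] → ·
  covered (3 px):
    · · · · · · · █
    · · · · · · · █
    · · · · · · · █
    · · · · · · · ·
    · · · · · · · ·
    · · · · · · · ·
    · · · · · · · ·
    · · · · · · · ·
    · · · · · · · ·
    · · · · · · · ·
T1:
  2·area = 60  (B↔C swapped to make it positive)
  edge (10, 16)→(10, 1): d=(0,-15) top-left  bias=+0
  edge (10, 1)→(14, 2): d=(4,1) right/bottom  bias=-1
  edge (14, 2)→(10, 16): d=(-4,14) right/bottom  bias=-1
    (5,1)@(11, 3): e=[15,7,38] → █
    (6,1)@(13, 3): e=[45,5,10] → █
    (7,1)@(15, 3): e=[75,3,-18] → ·
    (5,2)@(11, 5): e=[15,15,30] → █
    (7,2)@(15, 5): e=[75,11,-26] → ·
    (5,3)@(11, 7): e=[15,23,22] → █
    (6,3)@(13, 7): e=[45,21,-6] → ·
    (5,4)@(11, 9): e=[15,31,14] → █
    (6,4)@(13, 9): e=[45,29,-14] → ·
    (5,5)@(11, 11): e=[15,39,6] → █
    (6,5)@(13, 11): e=[45,37,-22] → ·
    (5,6)@(11, 13): e=[15,47,-2] → ·
  covered (7 px):
    · · · · · · · ·
    · · · · · █ █ ·
    · · · · · █ █ ·
    · · · · · █ · ·
    · · · · · █ · ·
    · · · · · █ · ·
    · · · · · · · ·
    · · · · · · · ·
    · · · · · · · ·
    · · · · · · · ·
T2:
  2·area = 50  (B↔C swapped to make it positive)
  edge (8, 18)→(6, 8): d=(-2,-10) top-left  bias=+0
  edge (6, 8)→(10, 3): d=(4,-5) top-left  bias=+0
  edge (10, 3)→(8, 18): d=(-2,15) right/bottom  bias=-1
    (2,1)@(5, 3): e=[0,-25,75] → ·  [on edge]
    (4,2)@(9, 5): e=[36,3,11] → █
    (5,2)@(11, 5): e=[56,13,-19] → ·
    (3,3)@(7, 7): e=[12,1,37] → █
    (5,3)@(11, 7): e=[52,21,-23] → ·
    (3,4)@(7, 9): e=[8,9,33] → █
    (5,4)@(11, 9): e=[48,29,-27] → ·
    (3,5)@(7, 11): e=[4,17,29] → █
    (4,5)@(9, 11): e=[24,27,-1] → ·
    (3,6)@(7, 13): e=[0,25,25] → █  [on edge]
    (4,6)@(9, 13): e=[20,35,-5] → ·
    (3,7)@(7, 15): e=[-4,33,21] → ·
  covered (7 px):
    · · · · · · · ·
    · · · · · · · ·
    · · · · █ · · ·
    · · · █ █ · · ·
    · · · █ █ · · ·
    · · · █ · · · ·
    · · · █ · · · ·
    · · · · · · · ·
    · · · · · · · ·
    · · · · · · · ·
T3:
  2·area = 12
  edge (8, 18)→(2, 12): d=(-6,-6) top-left  bias=+0
  edge (2, 12)→(12, 20): d=(10,8) right/bottom  bias=-1
  edge (12, 20)→(8, 18): d=(-4,-2) top-left  bias=+0
    (0,5)@(1, 11): e=[0,-2,14] → ·  [on edge]
    (1,6)@(3, 13): e=[0,2,10] → █  [on edge]
    (2,6)@(5, 13): e=[12,-14,14] → ·
    (1,7)@(3, 15): e=[-12,22,2] → ·
    (2,7)@(5, 15): e=[0,6,6] → █  [on edge]
    (3,7)@(7, 15): e=[12,-10,10] → ·
    (2,8)@(5, 17): e=[-12,26,-2] → ·
    (3,8)@(7, 17): e=[0,10,2] → █  [on edge]
    (4,8)@(9, 17): e=[12,-6,6] → ·
    (3,9)@(7, 19): e=[-12,30,-6] → ·
    (4,9)@(9, 19): e=[0,14,-2] → ·  [on edge]
  covered (3 px):
    · · · · · · · ·
    · · · · · · · ·
    · · · · · · · ·
    · · · · · · · ·
    · · · · · · · ·
    · · · · · · · ·
    · █ · · · · · ·
    · · █ · · · · ·
    · · · █ · · · ·
    · · · · · · · ·
T4:
  degenerate (2·area = 0) — covers nothing

Z-buffer (winner per pixel, '.' = empty):
  . . . . . . . 0
  . . . . . 1 1 0
  . . . . 2 1 1 0
  . . . 2 2 1 . .
  . . . 2 2 1 . .
  . . . 2 . 1 . .
  . 3 . 2 . . . .
  . . 3 . . . . .
  . . . 3 . . . .
  . . . . . . . .

Answer: 0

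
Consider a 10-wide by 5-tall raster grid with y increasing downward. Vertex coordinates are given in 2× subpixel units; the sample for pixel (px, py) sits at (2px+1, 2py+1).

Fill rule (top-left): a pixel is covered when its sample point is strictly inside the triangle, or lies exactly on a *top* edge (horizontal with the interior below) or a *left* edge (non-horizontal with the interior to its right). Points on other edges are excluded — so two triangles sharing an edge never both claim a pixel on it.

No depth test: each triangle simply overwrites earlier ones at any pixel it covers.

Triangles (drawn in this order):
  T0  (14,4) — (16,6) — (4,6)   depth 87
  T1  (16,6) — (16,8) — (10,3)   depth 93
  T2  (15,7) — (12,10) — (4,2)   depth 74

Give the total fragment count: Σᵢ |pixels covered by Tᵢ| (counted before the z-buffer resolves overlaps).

T0:
  2·area = 24
  edge (14, 4)→(16, 6): d=(2,2) right/bottom  bias=-1
  edge (16, 6)→(4, 6): d=(-12,0) right/bottom  bias=-1
  edge (4, 6)→(14, 4): d=(10,-2) top-left  bias=+0
    (5,0)@(11, 1): e=[0,60,-36] → ·  [on edge]
    (6,1)@(13, 3): e=[0,36,-12] → ·  [on edge]
    (9,1)@(19, 3): e=[-12,36,0] → ·  [on edge]
    (4,2)@(9, 5): e=[12,12,0] → #  [on edge]
    (5,2)@(11, 5): e=[8,12,4] → #
    (6,2)@(13, 5): e=[4,12,8] → #
    (7,2)@(15, 5): e=[0,12,12] → ·  [on edge]
    (4,3)@(9, 7): e=[16,-12,20] → ·
    (5,3)@(11, 7): e=[12,-12,24] → ·
    (6,3)@(13, 7): e=[8,-12,28] → ·
    (8,3)@(17, 7): e=[0,-12,36] → ·  [on edge]
    (9,4)@(19, 9): e=[0,-36,60] → ·  [on edge]
  covered (3 px):
    · · · · · · · · · ·
    · · · · · · · · · ·
    · · · · # # # · · ·
    · · · · · · · · · ·
    · · · · · · · · · ·
T1:
  2·area = 12
  edge (16, 6)→(16, 8): d=(0,2) right/bottom  bias=-1
  edge (16, 8)→(10, 3): d=(-6,-5) top-left  bias=+0
  edge (10, 3)→(16, 6): d=(6,3) right/bottom  bias=-1
    (6,2)@(13, 5): e=[6,3,3] → #
    (7,2)@(15, 5): e=[2,13,-3] → ·
    (6,3)@(13, 7): e=[6,-9,15] → ·
    (7,3)@(15, 7): e=[2,1,9] → #
    (8,3)@(17, 7): e=[-2,11,3] → ·
    (7,4)@(15, 9): e=[2,-11,21] → ·
  covered (2 px):
    · · · · · · · · · ·
    · · · · · · · · · ·
    · · · · · · # · · ·
    · · · · · · · # · ·
    · · · · · · · · · ·
T2:
  2·area = 48
  edge (15, 7)→(12, 10): d=(-3,3) right/bottom  bias=-1
  edge (12, 10)→(4, 2): d=(-8,-8) top-left  bias=+0
  edge (4, 2)→(15, 7): d=(11,5) right/bottom  bias=-1
    (1,0)@(3, 1): e=[54,0,-6] → ·  [on edge]
    (2,1)@(5, 3): e=[42,0,6] → #  [on edge]
    (3,1)@(7, 3): e=[36,16,-4] → ·
    (9,1)@(19, 3): e=[0,112,-64] → ·  [on edge]
    (2,2)@(5, 5): e=[36,-16,28] → ·
    (3,2)@(7, 5): e=[30,0,18] → #  [on edge]
    (4,2)@(9, 5): e=[24,16,8] → #
    (5,2)@(11, 5): e=[18,32,-2] → ·
    (8,2)@(17, 5): e=[0,80,-32] → ·  [on edge]
    (3,3)@(7, 7): e=[24,-16,40] → ·
    (4,3)@(9, 7): e=[18,0,30] → #  [on edge]
    (5,3)@(11, 7): e=[12,16,20] → #
    (7,3)@(15, 7): e=[0,48,0] → ·  [on edge]
    (5,4)@(11, 9): e=[6,0,42] → #  [on edge]
    (6,4)@(13, 9): e=[0,16,32] → ·  [on edge]
  covered (7 px):
    · · · · · · · · · ·
    · · # · · · · · · ·
    · · · # # · · · · ·
    · · · · # # # · · ·
    · · · · · # · · · ·

Final: 12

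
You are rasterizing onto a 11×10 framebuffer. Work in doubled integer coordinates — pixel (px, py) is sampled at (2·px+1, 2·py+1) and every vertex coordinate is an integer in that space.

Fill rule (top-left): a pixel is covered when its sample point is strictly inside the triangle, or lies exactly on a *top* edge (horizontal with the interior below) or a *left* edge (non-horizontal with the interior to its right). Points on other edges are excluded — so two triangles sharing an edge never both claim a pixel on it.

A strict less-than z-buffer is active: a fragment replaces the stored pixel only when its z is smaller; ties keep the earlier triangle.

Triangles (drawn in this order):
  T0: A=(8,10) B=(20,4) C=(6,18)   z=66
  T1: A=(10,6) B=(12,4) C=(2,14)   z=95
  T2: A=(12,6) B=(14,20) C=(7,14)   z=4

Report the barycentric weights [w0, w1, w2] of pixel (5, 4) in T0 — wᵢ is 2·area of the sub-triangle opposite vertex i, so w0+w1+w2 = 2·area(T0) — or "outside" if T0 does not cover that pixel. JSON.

T0:
  2·area = 84
  edge (8, 10)→(20, 4): d=(12,-6) top-left  bias=+0
  edge (20, 4)→(6, 18): d=(-14,14) right/bottom  bias=-1
  edge (6, 18)→(8, 10): d=(2,-8) top-left  bias=+0
    (10,1)@(21, 3): e=[-6,0,90] → .  [on edge]
    (9,2)@(19, 5): e=[6,0,78] → .  [on edge]
    (7,3)@(15, 7): e=[6,28,50] → X
    (8,3)@(17, 7): e=[18,0,66] → .  [on edge]
    (5,4)@(11, 9): e=[6,56,22] → X
    (6,4)@(13, 9): e=[18,28,38] → X
    (7,4)@(15, 9): e=[30,0,54] → .  [on edge]
    (4,5)@(9, 11): e=[18,56,10] → X
    (6,5)@(13, 11): e=[42,0,42] → .  [on edge]
    (4,6)@(9, 13): e=[42,28,14] → X
    (5,6)@(11, 13): e=[54,0,30] → .  [on edge]
    (3,7)@(7, 15): e=[54,28,2] → X
    (4,7)@(9, 15): e=[66,0,18] → .  [on edge]
    (3,8)@(7, 17): e=[78,0,6] → .  [on edge]
    (2,9)@(5, 19): e=[90,0,-6] → .  [on edge]
  covered (7 px):
    . . . . . . . . . . .
    . . . . . . . . . . .
    . . . . . . . . . . .
    . . . . . . . X . . .
    . . . . . X X . . . .
    . . . . X X . . . . .
    . . . . X . . . . . .
    . . . X . . . . . . .
    . . . . . . . . . . .
    . . . . . . . . . . .
T1:
  degenerate (2·area = 0) — covers nothing
T2:
  2·area = 86
  edge (12, 6)→(14, 20): d=(2,14) right/bottom  bias=-1
  edge (14, 20)→(7, 14): d=(-7,-6) top-left  bias=+0
  edge (7, 14)→(12, 6): d=(5,-8) top-left  bias=+0
    (5,4)@(11, 9): e=[20,59,7] → X
    (6,4)@(13, 9): e=[-8,71,23] → .
    (4,5)@(9, 11): e=[52,33,1] → X
    (6,5)@(13, 11): e=[-4,57,33] → .
    (4,6)@(9, 13): e=[56,19,11] → X
    (6,6)@(13, 13): e=[0,43,43] → .  [on edge]
    (4,7)@(9, 15): e=[60,5,21] → X
    (6,7)@(13, 15): e=[4,29,53] → X
    (7,7)@(15, 15): e=[-24,41,69] → .
    (4,8)@(9, 17): e=[64,-9,31] → .
    (5,8)@(11, 17): e=[36,3,47] → X
    (7,8)@(15, 17): e=[-20,27,79] → .
  covered (11 px):
    . . . . . . . . . . .
    . . . . . . . . . . .
    . . . . . . . . . . .
    . . . . . . . . . . .
    . . . . . X . . . . .
    . . . . X X . . . . .
    . . . . X X . . . . .
    . . . . X X X . . . .
    . . . . . X X . . . .
    . . . . . . X . . . .

Result: [56,22,6]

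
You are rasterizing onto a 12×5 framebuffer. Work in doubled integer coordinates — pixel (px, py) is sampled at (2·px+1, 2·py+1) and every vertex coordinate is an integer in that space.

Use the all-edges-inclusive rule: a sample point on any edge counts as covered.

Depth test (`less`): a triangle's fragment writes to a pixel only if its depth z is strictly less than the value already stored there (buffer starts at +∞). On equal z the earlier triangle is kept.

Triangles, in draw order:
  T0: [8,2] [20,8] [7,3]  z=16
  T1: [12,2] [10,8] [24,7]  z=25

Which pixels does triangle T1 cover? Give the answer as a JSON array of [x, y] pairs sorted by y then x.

T0:
  2·area = 18
  edge (8, 2)→(20, 8): d=(12,6) inclusive
  edge (20, 8)→(7, 3): d=(-13,-5) inclusive
  edge (7, 3)→(8, 2): d=(1,-1) inclusive
    (4,0)@(9, 1): e=[-18,36,0] → .  [on edge]
    (3,1)@(7, 3): e=[18,0,0] → X  [on edge]
    (4,1)@(9, 3): e=[6,10,2] → X
    (5,1)@(11, 3): e=[-6,20,4] → .
    (2,2)@(5, 5): e=[54,-36,0] → .  [on edge]
    (3,2)@(7, 5): e=[42,-26,2] → .
    (4,2)@(9, 5): e=[30,-16,4] → .
    (6,2)@(13, 5): e=[6,4,8] → X
    (7,2)@(15, 5): e=[-6,14,10] → .
    (1,3)@(3, 7): e=[90,-72,0] → .  [on edge]
    (6,3)@(13, 7): e=[30,-22,10] → .
    (0,4)@(1, 9): e=[126,-108,0] → .  [on edge]
  covered (3 px):
    . . . . . . . . . . . .
    . . . X X . . . . . . .
    . . . . . . X . . . . .
    . . . . . . . . . . . .
    . . . . . . . . . . . .
T1:
  2·area = 82  (B↔C swapped to make it positive)
  edge (12, 2)→(24, 7): d=(12,5) inclusive
  edge (24, 7)→(10, 8): d=(-14,1) inclusive
  edge (10, 8)→(12, 2): d=(2,-6) inclusive
    (6,1)@(13, 3): e=[7,67,8] → X
    (7,1)@(15, 3): e=[-3,65,20] → .
    (5,2)@(11, 5): e=[41,41,0] → X  [on edge]
    (7,2)@(15, 5): e=[21,37,24] → X
    (8,2)@(17, 5): e=[11,35,36] → X
    (9,2)@(19, 5): e=[1,33,48] → X
    (10,2)@(21, 5): e=[-9,31,60] → .
    (5,3)@(11, 7): e=[65,13,4] → X
    (10,3)@(21, 7): e=[15,3,64] → X
    (11,3)@(23, 7): e=[5,1,76] → X
    (5,4)@(11, 9): e=[89,-15,8] → .
    (6,4)@(13, 9): e=[79,-17,20] → .
  covered (13 px):
    . . . . . . . . . . . .
    . . . . . . X . . . . .
    . . . . . X X X X X . .
    . . . . . X X X X X X X
    . . . . . . . . . . . .

Answer: [[6,1],[5,2],[6,2],[7,2],[8,2],[9,2],[5,3],[6,3],[7,3],[8,3],[9,3],[10,3],[11,3]]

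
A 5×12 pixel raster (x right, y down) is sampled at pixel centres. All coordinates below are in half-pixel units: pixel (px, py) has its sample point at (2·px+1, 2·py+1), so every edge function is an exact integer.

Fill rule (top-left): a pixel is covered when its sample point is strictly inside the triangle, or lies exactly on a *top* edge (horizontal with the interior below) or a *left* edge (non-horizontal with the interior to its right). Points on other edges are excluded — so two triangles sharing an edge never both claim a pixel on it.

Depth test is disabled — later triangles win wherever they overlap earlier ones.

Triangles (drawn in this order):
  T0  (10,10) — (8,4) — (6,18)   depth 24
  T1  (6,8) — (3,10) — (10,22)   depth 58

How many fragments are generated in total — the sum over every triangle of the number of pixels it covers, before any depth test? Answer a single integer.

T0:
  2·area = 40  (B↔C swapped to make it positive)
  edge (10, 10)→(6, 18): d=(-4,8) right/bottom  bias=-1
  edge (6, 18)→(8, 4): d=(2,-14) top-left  bias=+0
  edge (8, 4)→(10, 10): d=(2,6) right/bottom  bias=-1
    (3,0)@(7, 1): e=[60,-20,0] → .  [on edge]
    (4,3)@(9, 7): e=[20,20,0] → .  [on edge]
    (4,4)@(9, 9): e=[12,24,4] → X
    (3,5)@(7, 11): e=[20,0,20] → X  [on edge]
    (3,6)@(7, 13): e=[12,4,24] → X
    (4,6)@(9, 13): e=[-4,32,12] → .
    (3,7)@(7, 15): e=[4,8,28] → X
    (4,7)@(9, 15): e=[-12,36,16] → .
    (3,8)@(7, 17): e=[-4,12,32] → .
  covered (5 px):
    . . . . .
    . . . . .
    . . . . .
    . . . . .
    . . . . X
    . . . X X
    . . . X .
    . . . X .
    . . . . .
    . . . . .
    . . . . .
    . . . . .
T1:
  2·area = 50  (B↔C swapped to make it positive)
  edge (6, 8)→(10, 22): d=(4,14) right/bottom  bias=-1
  edge (10, 22)→(3, 10): d=(-7,-12) top-left  bias=+0
  edge (3, 10)→(6, 8): d=(3,-2) top-left  bias=+0
    (2,4)@(5, 9): e=[18,31,1] → X
    (3,4)@(7, 9): e=[-10,55,5] → .
    (2,5)@(5, 11): e=[26,17,7] → X
    (3,5)@(7, 11): e=[-2,41,11] → .
    (2,6)@(5, 13): e=[34,3,13] → X
    (3,6)@(7, 13): e=[6,27,17] → X
    (4,6)@(9, 13): e=[-22,51,21] → .
    (2,7)@(5, 15): e=[42,-11,19] → .
    (3,7)@(7, 15): e=[14,13,23] → X
    (4,7)@(9, 15): e=[-14,37,27] → .
    (3,8)@(7, 17): e=[22,-1,29] → .
    (4,9)@(9, 19): e=[2,9,39] → X
  covered (6 px):
    . . . . .
    . . . . .
    . . . . .
    . . . . .
    . . X . .
    . . X . .
    . . X X .
    . . . X .
    . . . . .
    . . . . X
    . . . . .
    . . . . .

Final: 11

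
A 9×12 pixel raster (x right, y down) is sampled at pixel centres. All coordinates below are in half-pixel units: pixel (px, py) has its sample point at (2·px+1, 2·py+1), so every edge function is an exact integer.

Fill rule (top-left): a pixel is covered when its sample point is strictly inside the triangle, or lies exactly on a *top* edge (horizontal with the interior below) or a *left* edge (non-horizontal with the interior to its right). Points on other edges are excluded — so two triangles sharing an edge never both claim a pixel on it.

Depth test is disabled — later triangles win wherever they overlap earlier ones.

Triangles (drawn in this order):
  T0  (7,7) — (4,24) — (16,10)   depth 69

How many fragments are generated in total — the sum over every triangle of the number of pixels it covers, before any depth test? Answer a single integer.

T0:
  2·area = 162  (B↔C swapped to make it positive)
  edge (7, 7)→(16, 10): d=(9,3) right/bottom  bias=-1
  edge (16, 10)→(4, 24): d=(-12,14) right/bottom  bias=-1
  edge (4, 24)→(7, 7): d=(3,-17) top-left  bias=+0
    (0,2)@(1, 5): e=[0,270,-108] → ·  [on edge]
    (3,3)@(7, 7): e=[0,162,0] → ·  [on edge]
    (3,4)@(7, 9): e=[18,138,6] → █
    (4,4)@(9, 9): e=[12,110,40] → █
    (5,4)@(11, 9): e=[6,82,74] → █
    (6,4)@(13, 9): e=[0,54,108] → ·  [on edge]
    (3,5)@(7, 11): e=[36,114,12] → █
    (6,5)@(13, 11): e=[18,30,114] → █
    (7,5)@(15, 11): e=[12,2,148] → █
    (8,5)@(17, 11): e=[6,-26,182] → ·
    (3,6)@(7, 13): e=[54,90,18] → █
    (7,6)@(15, 13): e=[30,-22,154] → ·
  covered (20 px):
    · · · · · · · · ·
    · · · · · · · · ·
    · · · · · · · · ·
    · · · · · · · · ·
    · · · █ █ █ · · ·
    · · · █ █ █ █ █ ·
    · · · █ █ █ █ · ·
    · · · █ █ █ · · ·
    · · · █ █ · · · ·
    · · █ █ · · · · ·
    · · █ · · · · · ·
    · · · · · · · · ·

Final: 20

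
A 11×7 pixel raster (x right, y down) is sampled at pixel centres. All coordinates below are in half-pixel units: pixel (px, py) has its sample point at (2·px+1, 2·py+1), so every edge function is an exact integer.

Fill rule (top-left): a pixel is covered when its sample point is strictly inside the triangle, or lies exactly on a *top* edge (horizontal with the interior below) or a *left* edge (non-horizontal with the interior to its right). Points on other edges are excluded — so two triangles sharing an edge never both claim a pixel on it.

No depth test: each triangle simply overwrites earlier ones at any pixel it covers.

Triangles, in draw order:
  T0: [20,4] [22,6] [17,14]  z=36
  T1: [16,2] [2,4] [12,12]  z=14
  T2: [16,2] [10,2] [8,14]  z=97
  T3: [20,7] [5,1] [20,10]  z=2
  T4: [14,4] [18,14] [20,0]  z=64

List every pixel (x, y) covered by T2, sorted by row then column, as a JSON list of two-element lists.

T0:
  2·area = 26
  edge (20, 4)→(22, 6): d=(2,2) right/bottom  bias=-1
  edge (22, 6)→(17, 14): d=(-5,8) right/bottom  bias=-1
  edge (17, 14)→(20, 4): d=(3,-10) top-left  bias=+0
    (8,0)@(17, 1): e=[0,65,-39] → ·  [on edge]
    (9,1)@(19, 3): e=[0,39,-13] → ·  [on edge]
    (10,2)@(21, 5): e=[0,13,13] → ·  [on edge]
    (10,3)@(21, 7): e=[4,3,19] → #
    (9,4)@(19, 9): e=[12,9,5] → #
    (10,4)@(21, 9): e=[8,-7,25] → ·
    (9,5)@(19, 11): e=[16,-1,11] → ·
  covered (2 px):
    · · · · · · · · · · ·
    · · · · · · · · · · ·
    · · · · · · · · · · ·
    · · · · · · · · · · #
    · · · · · · · · · # ·
    · · · · · · · · · · ·
    · · · · · · · · · · ·
T1:
  2·area = 132  (B↔C swapped to make it positive)
  edge (16, 2)→(12, 12): d=(-4,10) right/bottom  bias=-1
  edge (12, 12)→(2, 4): d=(-10,-8) top-left  bias=+0
  edge (2, 4)→(16, 2): d=(14,-2) top-left  bias=+0
    (4,1)@(9, 3): e=[66,66,0] → #  [on edge]
    (5,1)@(11, 3): e=[46,82,4] → #
    (6,1)@(13, 3): e=[26,98,8] → #
    (7,1)@(15, 3): e=[6,114,12] → #
    (8,1)@(17, 3): e=[-14,130,16] → ·
    (2,2)@(5, 5): e=[98,14,20] → #
    (3,2)@(7, 5): e=[78,30,24] → #
    (7,2)@(15, 5): e=[-2,94,40] → ·
    (2,3)@(5, 7): e=[90,-6,48] → ·
    (3,3)@(7, 7): e=[70,10,52] → #
    (7,3)@(15, 7): e=[-10,74,68] → ·
    (3,4)@(7, 9): e=[62,-10,80] → ·
  covered (17 px):
    · · · · · · · · · · ·
    · · · · # # # # · · ·
    · · # # # # # · · · ·
    · · · # # # # · · · ·
    · · · · # # # · · · ·
    · · · · · # · · · · ·
    · · · · · · · · · · ·
T2:
  2·area = 72  (B↔C swapped to make it positive)
  edge (16, 2)→(8, 14): d=(-8,12) right/bottom  bias=-1
  edge (8, 14)→(10, 2): d=(2,-12) top-left  bias=+0
  edge (10, 2)→(16, 2): d=(6,0) top-left  bias=+0
    (5,1)@(11, 3): e=[52,14,6] → #
    (6,1)@(13, 3): e=[28,38,6] → #
    (7,1)@(15, 3): e=[4,62,6] → #
    (8,1)@(17, 3): e=[-20,86,6] → ·
    (5,2)@(11, 5): e=[36,18,18] → #
    (7,2)@(15, 5): e=[-12,66,18] → ·
    (5,3)@(11, 7): e=[20,22,30] → #
    (6,3)@(13, 7): e=[-4,46,30] → ·
    (4,4)@(9, 9): e=[28,2,42] → #
    (6,4)@(13, 9): e=[-20,50,42] → ·
    (4,5)@(9, 11): e=[12,6,54] → #
    (5,5)@(11, 11): e=[-12,30,54] → ·
  covered (9 px):
    · · · · · · · · · · ·
    · · · · · # # # · · ·
    · · · · · # # · · · ·
    · · · · · # · · · · ·
    · · · · # # · · · · ·
    · · · · # · · · · · ·
    · · · · · · · · · · ·
T3:
  2·area = 45  (B↔C swapped to make it positive)
  edge (20, 7)→(20, 10): d=(0,3) right/bottom  bias=-1
  edge (20, 10)→(5, 1): d=(-15,-9) top-left  bias=+0
  edge (5, 1)→(20, 7): d=(15,6) right/bottom  bias=-1
    (2,0)@(5, 1): e=[45,0,0] → ·  [on edge]
    (4,1)@(9, 3): e=[33,6,6] → #
    (5,1)@(11, 3): e=[27,24,-6] → ·
    (4,2)@(9, 5): e=[33,-24,36] → ·
    (6,2)@(13, 5): e=[21,12,12] → #
    (7,2)@(15, 5): e=[15,30,0] → ·  [on edge]
    (6,3)@(13, 7): e=[21,-18,42] → ·
    (7,3)@(15, 7): e=[15,0,30] → #  [on edge]
    (8,3)@(17, 7): e=[9,18,18] → #
    (9,3)@(19, 7): e=[3,36,6] → #
    (10,3)@(21, 7): e=[-3,54,-6] → ·
    (7,4)@(15, 9): e=[15,-30,60] → ·
  covered (6 px):
    · · · · · · · · · · ·
    · · · · # · · · · · ·
    · · · · · · # · · · ·
    · · · · · · · # # # ·
    · · · · · · · · · # ·
    · · · · · · · · · · ·
    · · · · · · · · · · ·
T4:
  2·area = 76  (B↔C swapped to make it positive)
  edge (14, 4)→(20, 0): d=(6,-4) top-left  bias=+0
  edge (20, 0)→(18, 14): d=(-2,14) right/bottom  bias=-1
  edge (18, 14)→(14, 4): d=(-4,-10) top-left  bias=+0
    (9,0)@(19, 1): e=[2,12,62] → #
    (10,0)@(21, 1): e=[10,-16,82] → ·
    (8,1)@(17, 3): e=[6,36,34] → #
    (10,1)@(21, 3): e=[22,-20,74] → ·
    (7,2)@(15, 5): e=[10,60,6] → #
    (10,2)@(21, 5): e=[34,-24,66] → ·
    (7,3)@(15, 7): e=[22,56,-2] → ·
    (8,3)@(17, 7): e=[30,28,18] → #
    (9,3)@(19, 7): e=[38,0,38] → ·  [on edge]
    (8,4)@(17, 9): e=[42,24,10] → #
    (9,4)@(19, 9): e=[50,-4,30] → ·
    (8,5)@(17, 11): e=[54,20,2] → #
  covered (9 px):
    · · · · · · · · · # ·
    · · · · · · · · # # ·
    · · · · · · · # # # ·
    · · · · · · · · # · ·
    · · · · · · · · # · ·
    · · · · · · · · # · ·
    · · · · · · · · · · ·

Final: [[5,1],[6,1],[7,1],[5,2],[6,2],[5,3],[4,4],[5,4],[4,5]]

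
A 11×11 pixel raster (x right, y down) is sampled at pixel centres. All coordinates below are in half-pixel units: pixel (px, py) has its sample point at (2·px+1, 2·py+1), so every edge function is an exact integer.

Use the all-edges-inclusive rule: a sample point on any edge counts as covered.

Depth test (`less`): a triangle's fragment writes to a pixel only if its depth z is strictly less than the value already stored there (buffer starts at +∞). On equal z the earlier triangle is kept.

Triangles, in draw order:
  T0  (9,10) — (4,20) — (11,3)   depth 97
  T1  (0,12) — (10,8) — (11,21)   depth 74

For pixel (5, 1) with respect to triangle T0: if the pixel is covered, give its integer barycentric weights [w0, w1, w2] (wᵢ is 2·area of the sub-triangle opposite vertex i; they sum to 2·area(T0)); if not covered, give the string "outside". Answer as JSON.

T0:
  2·area = 15
  edge (9, 10)→(4, 20): d=(-5,10) inclusive
  edge (4, 20)→(11, 3): d=(7,-17) inclusive
  edge (11, 3)→(9, 10): d=(-2,7) inclusive
    (5,1)@(11, 3): e=[15,0,0] → █  [on edge]
    (6,1)@(13, 3): e=[-5,34,-14] → ·
    (5,2)@(11, 5): e=[5,14,-4] → ·
    (4,4)@(9, 9): e=[5,8,2] → █
    (5,4)@(11, 9): e=[-15,42,-12] → ·
    (4,5)@(9, 11): e=[-5,22,-2] → ·
    (3,6)@(7, 13): e=[5,2,8] → █
    (4,6)@(9, 13): e=[-15,36,-6] → ·
    (3,7)@(7, 15): e=[-5,16,4] → ·
    (3,8)@(7, 17): e=[-15,30,0] → ·  [on edge]
  covered (3 px):
    · · · · · · · · · · ·
    · · · · · █ · · · · ·
    · · · · · · · · · · ·
    · · · · · · · · · · ·
    · · · · █ · · · · · ·
    · · · · · · · · · · ·
    · · · █ · · · · · · ·
    · · · · · · · · · · ·
    · · · · · · · · · · ·
    · · · · · · · · · · ·
    · · · · · · · · · · ·
T1:
  2·area = 134
  edge (0, 12)→(10, 8): d=(10,-4) inclusive
  edge (10, 8)→(11, 21): d=(1,13) inclusive
  edge (11, 21)→(0, 12): d=(-11,-9) inclusive
    (4,4)@(9, 9): e=[6,14,114] → █
    (5,4)@(11, 9): e=[14,-12,132] → ·
    (1,5)@(3, 11): e=[2,94,38] → █
    (2,5)@(5, 11): e=[10,68,56] → █
    (3,5)@(7, 11): e=[18,42,74] → █
    (5,5)@(11, 11): e=[34,-10,110] → ·
    (1,6)@(3, 13): e=[22,96,16] → █
    (5,6)@(11, 13): e=[54,-8,88] → ·
    (1,7)@(3, 15): e=[42,98,-6] → ·
    (2,7)@(5, 15): e=[50,72,12] → █
    (5,7)@(11, 15): e=[74,-6,66] → ·
    (2,8)@(5, 17): e=[70,74,-10] → ·
    (5,10)@(11, 21): e=[134,0,0] → █  [on edge]
  covered (16 px):
    · · · · · · · · · · ·
    · · · · · · · · · · ·
    · · · · · · · · · · ·
    · · · · · · · · · · ·
    · · · · █ · · · · · ·
    · █ █ █ █ · · · · · ·
    · █ █ █ █ · · · · · ·
    · · █ █ █ · · · · · ·
    · · · █ █ · · · · · ·
    · · · · █ · · · · · ·
    · · · · · █ · · · · ·

Answer: [0,0,15]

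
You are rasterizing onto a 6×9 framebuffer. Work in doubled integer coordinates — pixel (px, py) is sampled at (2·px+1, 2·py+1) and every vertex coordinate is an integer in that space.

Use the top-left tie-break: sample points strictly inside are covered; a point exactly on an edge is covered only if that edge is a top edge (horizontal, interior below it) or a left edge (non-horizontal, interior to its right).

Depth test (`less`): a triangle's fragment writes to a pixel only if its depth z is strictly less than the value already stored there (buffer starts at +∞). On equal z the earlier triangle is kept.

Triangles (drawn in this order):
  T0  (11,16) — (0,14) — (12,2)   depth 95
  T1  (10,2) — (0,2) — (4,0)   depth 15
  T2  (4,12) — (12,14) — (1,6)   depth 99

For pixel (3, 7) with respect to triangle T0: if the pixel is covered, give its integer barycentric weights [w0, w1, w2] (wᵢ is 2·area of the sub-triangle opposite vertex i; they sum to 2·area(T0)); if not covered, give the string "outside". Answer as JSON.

T0:
  2·area = 156
  edge (11, 16)→(0, 14): d=(-11,-2) top-left  bias=+0
  edge (0, 14)→(12, 2): d=(12,-12) top-left  bias=+0
  edge (12, 2)→(11, 16): d=(-1,14) right/bottom  bias=-1
    (5,1)@(11, 3): e=[143,0,13] → X  [on edge]
    (4,2)@(9, 5): e=[117,0,39] → X  [on edge]
    (3,3)@(7, 7): e=[91,0,65] → X  [on edge]
    (2,4)@(5, 9): e=[65,0,91] → X  [on edge]
    (1,5)@(3, 11): e=[39,0,117] → X  [on edge]
    (0,6)@(1, 13): e=[13,0,143] → X  [on edge]
    (0,7)@(1, 15): e=[-9,24,141] → .
    (1,7)@(3, 15): e=[-5,48,113] → .
    (2,7)@(5, 15): e=[-1,72,85] → .
    (3,7)@(7, 15): e=[3,96,57] → X
    (3,8)@(7, 17): e=[-19,120,55] → .
    (4,8)@(9, 17): e=[-15,144,27] → .
  covered (24 px):
    . . . . . .
    . . . . . X
    . . . . X X
    . . . X X X
    . . X X X X
    . X X X X X
    X X X X X X
    . . . X X X
    . . . . . .
T1:
  2·area = 20
  edge (10, 2)→(0, 2): d=(-10,0) right/bottom  bias=-1
  edge (0, 2)→(4, 0): d=(4,-2) top-left  bias=+0
  edge (4, 0)→(10, 2): d=(6,2) right/bottom  bias=-1
    (1,0)@(3, 1): e=[10,2,8] → X
    (2,0)@(5, 1): e=[10,6,4] → X
    (3,0)@(7, 1): e=[10,10,0] → .  [on edge]
    (1,1)@(3, 3): e=[-10,10,20] → .
    (2,1)@(5, 3): e=[-10,14,16] → .
  covered (2 px):
    . X X . . .
    . . . . . .
    . . . . . .
    . . . . . .
    . . . . . .
    . . . . . .
    . . . . . .
    . . . . . .
    . . . . . .
T2:
  2·area = 42  (B↔C swapped to make it positive)
  edge (4, 12)→(1, 6): d=(-3,-6) top-left  bias=+0
  edge (1, 6)→(12, 14): d=(11,8) right/bottom  bias=-1
  edge (12, 14)→(4, 12): d=(-8,-2) top-left  bias=+0
    (1,4)@(3, 9): e=[3,17,22] → X
    (2,4)@(5, 9): e=[15,1,26] → X
    (3,4)@(7, 9): e=[27,-15,30] → .
    (1,5)@(3, 11): e=[-3,39,6] → .
    (2,5)@(5, 11): e=[9,23,10] → X
    (3,5)@(7, 11): e=[21,7,14] → X
    (4,5)@(9, 11): e=[33,-9,18] → .
    (2,6)@(5, 13): e=[3,45,-6] → .
    (3,6)@(7, 13): e=[15,29,-2] → .
    (4,6)@(9, 13): e=[27,13,2] → X
    (5,6)@(11, 13): e=[39,-3,6] → .
    (4,7)@(9, 15): e=[21,35,-14] → .
  covered (5 px):
    . . . . . .
    . . . . . .
    . . . . . .
    . . . . . .
    . X X . . .
    . . X X . .
    . . . . X .
    . . . . . .
    . . . . . .

Result: [96,57,3]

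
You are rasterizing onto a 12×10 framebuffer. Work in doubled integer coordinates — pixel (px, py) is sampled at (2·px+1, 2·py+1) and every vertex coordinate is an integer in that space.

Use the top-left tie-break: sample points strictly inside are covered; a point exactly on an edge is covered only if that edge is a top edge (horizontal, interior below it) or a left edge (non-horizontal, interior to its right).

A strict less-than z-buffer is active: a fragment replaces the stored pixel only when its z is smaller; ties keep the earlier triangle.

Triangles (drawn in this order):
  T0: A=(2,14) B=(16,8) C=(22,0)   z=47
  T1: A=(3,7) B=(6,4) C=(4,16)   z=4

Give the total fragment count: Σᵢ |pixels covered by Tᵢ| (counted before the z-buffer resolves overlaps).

T0:
  2·area = 76  (B↔C swapped to make it positive)
  edge (2, 14)→(22, 0): d=(20,-14) top-left  bias=+0
  edge (22, 0)→(16, 8): d=(-6,8) right/bottom  bias=-1
  edge (16, 8)→(2, 14): d=(-14,6) right/bottom  bias=-1
    (10,0)@(21, 1): e=[6,2,68] → X
    (11,0)@(23, 1): e=[34,-14,56] → .
    (9,1)@(19, 3): e=[18,6,52] → X
    (10,1)@(21, 3): e=[46,-10,40] → .
    (7,2)@(15, 5): e=[2,26,48] → X
    (8,2)@(17, 5): e=[30,10,36] → X
    (9,2)@(19, 5): e=[58,-6,24] → .
    (11,2)@(23, 5): e=[114,-38,0] → .  [on edge]
    (6,3)@(13, 7): e=[14,30,32] → X
    (8,3)@(17, 7): e=[70,-2,8] → .
    (5,4)@(11, 9): e=[26,34,16] → X
    (7,4)@(15, 9): e=[82,2,-8] → .
    (4,5)@(9, 11): e=[38,38,0] → .  [on edge]
  covered (9 px):
    . . . . . . . . . . X .
    . . . . . . . . . X . .
    . . . . . . . X X . . .
    . . . . . . X X . . . .
    . . . . . X X . . . . .
    . . . X . . . . . . . .
    . . . . . . . . . . . .
    . . . . . . . . . . . .
    . . . . . . . . . . . .
    . . . . . . . . . . . .
T1:
  2·area = 30
  edge (3, 7)→(6, 4): d=(3,-3) top-left  bias=+0
  edge (6, 4)→(4, 16): d=(-2,12) right/bottom  bias=-1
  edge (4, 16)→(3, 7): d=(-1,-9) top-left  bias=+0
    (4,0)@(9, 1): e=[0,-30,60] → .  [on edge]
    (3,1)@(7, 3): e=[0,-10,40] → .  [on edge]
    (2,2)@(5, 5): e=[0,10,20] → X  [on edge]
    (3,2)@(7, 5): e=[6,-14,38] → .
    (1,3)@(3, 7): e=[0,30,0] → X  [on edge]
    (3,3)@(7, 7): e=[12,-18,36] → .
    (0,4)@(1, 9): e=[0,50,-20] → .  [on edge]
    (1,4)@(3, 9): e=[6,26,-2] → .
    (2,4)@(5, 9): e=[12,2,16] → X
    (3,4)@(7, 9): e=[18,-22,34] → .
    (2,5)@(5, 11): e=[18,-2,14] → .
  covered (4 px):
    . . . . . . . . . . . .
    . . . . . . . . . . . .
    . . X . . . . . . . . .
    . X X . . . . . . . . .
    . . X . . . . . . . . .
    . . . . . . . . . . . .
    . . . . . . . . . . . .
    . . . . . . . . . . . .
    . . . . . . . . . . . .
    . . . . . . . . . . . .

Answer: 13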